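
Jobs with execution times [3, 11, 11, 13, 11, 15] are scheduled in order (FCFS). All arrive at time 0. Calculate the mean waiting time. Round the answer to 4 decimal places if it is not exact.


FCFS order (as given): [3, 11, 11, 13, 11, 15]
Waiting times:
  Job 1: wait = 0
  Job 2: wait = 3
  Job 3: wait = 14
  Job 4: wait = 25
  Job 5: wait = 38
  Job 6: wait = 49
Sum of waiting times = 129
Average waiting time = 129/6 = 21.5

21.5


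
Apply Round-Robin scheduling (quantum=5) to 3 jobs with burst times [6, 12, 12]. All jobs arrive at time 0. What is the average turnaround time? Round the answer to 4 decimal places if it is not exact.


Time quantum = 5
Execution trace:
  J1 runs 5 units, time = 5
  J2 runs 5 units, time = 10
  J3 runs 5 units, time = 15
  J1 runs 1 units, time = 16
  J2 runs 5 units, time = 21
  J3 runs 5 units, time = 26
  J2 runs 2 units, time = 28
  J3 runs 2 units, time = 30
Finish times: [16, 28, 30]
Average turnaround = 74/3 = 24.6667

24.6667


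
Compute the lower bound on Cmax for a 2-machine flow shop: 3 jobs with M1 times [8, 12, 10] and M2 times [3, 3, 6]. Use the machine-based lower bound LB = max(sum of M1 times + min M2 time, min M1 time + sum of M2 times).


LB1 = sum(M1 times) + min(M2 times) = 30 + 3 = 33
LB2 = min(M1 times) + sum(M2 times) = 8 + 12 = 20
Lower bound = max(LB1, LB2) = max(33, 20) = 33

33


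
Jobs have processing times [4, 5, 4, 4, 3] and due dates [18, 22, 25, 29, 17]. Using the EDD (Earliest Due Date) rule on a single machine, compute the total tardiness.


Sort by due date (EDD order): [(3, 17), (4, 18), (5, 22), (4, 25), (4, 29)]
Compute completion times and tardiness:
  Job 1: p=3, d=17, C=3, tardiness=max(0,3-17)=0
  Job 2: p=4, d=18, C=7, tardiness=max(0,7-18)=0
  Job 3: p=5, d=22, C=12, tardiness=max(0,12-22)=0
  Job 4: p=4, d=25, C=16, tardiness=max(0,16-25)=0
  Job 5: p=4, d=29, C=20, tardiness=max(0,20-29)=0
Total tardiness = 0

0


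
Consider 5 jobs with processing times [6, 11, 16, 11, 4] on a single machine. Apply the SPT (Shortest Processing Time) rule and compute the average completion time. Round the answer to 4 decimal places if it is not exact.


Sort jobs by processing time (SPT order): [4, 6, 11, 11, 16]
Compute completion times sequentially:
  Job 1: processing = 4, completes at 4
  Job 2: processing = 6, completes at 10
  Job 3: processing = 11, completes at 21
  Job 4: processing = 11, completes at 32
  Job 5: processing = 16, completes at 48
Sum of completion times = 115
Average completion time = 115/5 = 23.0

23.0


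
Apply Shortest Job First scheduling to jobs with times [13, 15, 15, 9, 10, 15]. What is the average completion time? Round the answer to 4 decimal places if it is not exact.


SJF order (ascending): [9, 10, 13, 15, 15, 15]
Completion times:
  Job 1: burst=9, C=9
  Job 2: burst=10, C=19
  Job 3: burst=13, C=32
  Job 4: burst=15, C=47
  Job 5: burst=15, C=62
  Job 6: burst=15, C=77
Average completion = 246/6 = 41.0

41.0


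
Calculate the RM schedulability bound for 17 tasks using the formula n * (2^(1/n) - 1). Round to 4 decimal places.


Compute 2^(1/17) = 1.0416160107
Subtract 1: 1.0416160107 - 1 = 0.0416160107
Multiply by n: 17 * 0.0416160107 = 0.7074721819
Round to 4 dp: 0.7075

0.7075


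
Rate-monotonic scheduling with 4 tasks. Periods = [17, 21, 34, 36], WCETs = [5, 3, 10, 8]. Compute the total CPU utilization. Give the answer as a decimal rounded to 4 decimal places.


Compute individual utilizations (exact fractions):
  Task 1: C/T = 5/17 (approx. 0.2941)
  Task 2: C/T = 3/21 = 1/7 (approx. 0.1429)
  Task 3: C/T = 10/34 = 5/17 (approx. 0.2941)
  Task 4: C/T = 8/36 = 2/9 (approx. 0.2222)
Total utilization U = 5/17 + 1/7 + 5/17 + 2/9 = 1021/1071
Rounded to 4 decimal places: U = 0.9533
RM (Liu & Layland) bound for 4 tasks = 0.756828; compare with U = 1021/1071 (approx. 0.953315)
bound < U <= 1, so the RM sufficient condition is not met (inconclusive; an exact test such as response-time analysis is needed).

0.9533


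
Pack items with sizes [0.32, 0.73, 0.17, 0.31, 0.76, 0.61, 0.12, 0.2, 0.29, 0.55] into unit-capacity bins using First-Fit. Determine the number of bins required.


Place items sequentially using First-Fit:
  Item 0.32 -> new Bin 1
  Item 0.73 -> new Bin 2
  Item 0.17 -> Bin 1 (now 0.49)
  Item 0.31 -> Bin 1 (now 0.8)
  Item 0.76 -> new Bin 3
  Item 0.61 -> new Bin 4
  Item 0.12 -> Bin 1 (now 0.92)
  Item 0.2 -> Bin 2 (now 0.93)
  Item 0.29 -> Bin 4 (now 0.9)
  Item 0.55 -> new Bin 5
Total bins used = 5

5


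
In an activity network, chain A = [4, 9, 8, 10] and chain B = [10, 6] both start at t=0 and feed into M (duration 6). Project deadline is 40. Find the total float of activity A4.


Forward pass: ES(A4) = sum of predecessors on chain A = 21
EF = ES + duration = 21 + 10 = 31
Backward pass: LF(M) = deadline = 40; LS(M) = 40 - 6 = 34
LF(A4) = LS(M) - sum(successors on chain A) = 34 - 0 = 34
LS = LF - duration = 34 - 10 = 24
Total float = LS - ES = 24 - 21 = 3

3


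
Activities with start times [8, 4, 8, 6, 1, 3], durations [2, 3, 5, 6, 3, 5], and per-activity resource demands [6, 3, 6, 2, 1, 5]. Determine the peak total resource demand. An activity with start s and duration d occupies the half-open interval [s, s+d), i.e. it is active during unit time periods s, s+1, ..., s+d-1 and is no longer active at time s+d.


Each activity i is active on [start_i, start_i + duration_i).
Compute total resource usage per time slot:
  t=0: active resources = [], total = 0
  t=1: active resources = [1], total = 1
  t=2: active resources = [1], total = 1
  t=3: active resources = [1, 5], total = 6
  t=4: active resources = [3, 5], total = 8
  t=5: active resources = [3, 5], total = 8
  t=6: active resources = [3, 2, 5], total = 10
  t=7: active resources = [2, 5], total = 7
  t=8: active resources = [6, 6, 2], total = 14
  t=9: active resources = [6, 6, 2], total = 14
  t=10: active resources = [6, 2], total = 8
  t=11: active resources = [6, 2], total = 8
  t=12: active resources = [6], total = 6
Peak resource demand = 14

14


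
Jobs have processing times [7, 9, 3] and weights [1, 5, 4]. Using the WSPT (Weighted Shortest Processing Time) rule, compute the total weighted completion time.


Compute p/w ratios and sort ascending (WSPT): [(3, 4), (9, 5), (7, 1)]
Compute weighted completion times:
  Job (p=3,w=4): C=3, w*C=4*3=12
  Job (p=9,w=5): C=12, w*C=5*12=60
  Job (p=7,w=1): C=19, w*C=1*19=19
Total weighted completion time = 91

91


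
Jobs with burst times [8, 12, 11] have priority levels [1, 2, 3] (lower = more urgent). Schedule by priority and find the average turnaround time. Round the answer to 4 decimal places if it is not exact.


Sort by priority (ascending = highest first):
Order: [(1, 8), (2, 12), (3, 11)]
Completion times:
  Priority 1, burst=8, C=8
  Priority 2, burst=12, C=20
  Priority 3, burst=11, C=31
Average turnaround = 59/3 = 19.6667

19.6667


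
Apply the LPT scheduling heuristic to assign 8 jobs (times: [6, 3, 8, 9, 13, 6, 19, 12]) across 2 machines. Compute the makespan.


Sort jobs in decreasing order (LPT): [19, 13, 12, 9, 8, 6, 6, 3]
Assign each job to the least loaded machine:
  Machine 1: jobs [19, 9, 6, 3], load = 37
  Machine 2: jobs [13, 12, 8, 6], load = 39
Makespan = max load = 39

39


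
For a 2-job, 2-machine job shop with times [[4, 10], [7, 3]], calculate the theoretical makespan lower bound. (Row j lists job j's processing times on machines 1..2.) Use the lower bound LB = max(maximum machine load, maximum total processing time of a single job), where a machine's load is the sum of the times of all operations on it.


Machine loads:
  Machine 1: 4 + 7 = 11
  Machine 2: 10 + 3 = 13
Max machine load = 13
Job totals:
  Job 1: 14
  Job 2: 10
Max job total = 14
Lower bound = max(13, 14) = 14

14


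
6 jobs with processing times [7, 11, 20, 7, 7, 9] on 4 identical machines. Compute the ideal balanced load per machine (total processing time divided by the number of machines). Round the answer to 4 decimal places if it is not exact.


Total processing time = 7 + 11 + 20 + 7 + 7 + 9 = 61
Number of machines = 4
Ideal balanced load = 61 / 4 = 15.25

15.25


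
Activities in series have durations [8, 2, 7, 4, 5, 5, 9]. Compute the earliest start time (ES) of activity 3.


Activity 3 starts after activities 1 through 2 complete.
Predecessor durations: [8, 2]
ES = 8 + 2 = 10

10


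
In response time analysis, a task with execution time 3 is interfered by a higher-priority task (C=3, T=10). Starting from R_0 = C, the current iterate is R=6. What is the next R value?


R_next = C + ceil(R_prev / T_hp) * C_hp
ceil(6 / 10) = ceil(0.6) = 1
Interference = 1 * 3 = 3
R_next = 3 + 3 = 6
R_next = R_prev, so the iteration has converged (response time = 6).

6


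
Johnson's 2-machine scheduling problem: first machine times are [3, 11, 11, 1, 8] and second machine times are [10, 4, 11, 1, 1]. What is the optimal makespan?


Apply Johnson's rule:
  Group 1 (a <= b): [(4, 1, 1), (1, 3, 10), (3, 11, 11)]
  Group 2 (a > b): [(2, 11, 4), (5, 8, 1)]
Optimal job order: [4, 1, 3, 2, 5]
Schedule:
  Job 4: M1 done at 1, M2 done at 2
  Job 1: M1 done at 4, M2 done at 14
  Job 3: M1 done at 15, M2 done at 26
  Job 2: M1 done at 26, M2 done at 30
  Job 5: M1 done at 34, M2 done at 35
Makespan = 35

35


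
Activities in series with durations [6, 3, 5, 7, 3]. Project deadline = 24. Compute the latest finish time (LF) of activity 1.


LF(activity 1) = deadline - sum of successor durations
Successors: activities 2 through 5 with durations [3, 5, 7, 3]
Sum of successor durations = 18
LF = 24 - 18 = 6

6


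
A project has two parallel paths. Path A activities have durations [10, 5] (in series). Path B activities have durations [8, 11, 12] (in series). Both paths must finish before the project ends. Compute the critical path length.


Path A total = 10 + 5 = 15
Path B total = 8 + 11 + 12 = 31
Critical path = longest path = max(15, 31) = 31

31


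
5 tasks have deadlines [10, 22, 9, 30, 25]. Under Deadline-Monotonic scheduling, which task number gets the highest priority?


Sort tasks by relative deadline (ascending):
  Task 3: deadline = 9
  Task 1: deadline = 10
  Task 2: deadline = 22
  Task 5: deadline = 25
  Task 4: deadline = 30
Priority order (highest first): [3, 1, 2, 5, 4]
Highest priority task = 3

3


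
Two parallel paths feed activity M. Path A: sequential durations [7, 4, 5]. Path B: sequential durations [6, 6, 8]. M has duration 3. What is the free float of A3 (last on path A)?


ES(A3) = sum of predecessors on chain A = 11
EF(A3) = ES + duration = 11 + 5 = 16
Successor of A3 is M. ES(M) = max(sum(A), sum(B)) = max(16, 20) = 20
Free float = ES(successor) - EF(current) = 20 - 16 = 4

4


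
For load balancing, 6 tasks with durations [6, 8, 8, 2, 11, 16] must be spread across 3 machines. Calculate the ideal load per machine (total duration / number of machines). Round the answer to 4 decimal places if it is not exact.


Total processing time = 6 + 8 + 8 + 2 + 11 + 16 = 51
Number of machines = 3
Ideal balanced load = 51 / 3 = 17.0

17.0


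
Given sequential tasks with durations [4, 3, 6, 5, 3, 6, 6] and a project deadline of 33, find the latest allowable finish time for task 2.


LF(activity 2) = deadline - sum of successor durations
Successors: activities 3 through 7 with durations [6, 5, 3, 6, 6]
Sum of successor durations = 26
LF = 33 - 26 = 7

7


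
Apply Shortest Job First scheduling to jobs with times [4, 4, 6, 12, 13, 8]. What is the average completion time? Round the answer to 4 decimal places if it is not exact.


SJF order (ascending): [4, 4, 6, 8, 12, 13]
Completion times:
  Job 1: burst=4, C=4
  Job 2: burst=4, C=8
  Job 3: burst=6, C=14
  Job 4: burst=8, C=22
  Job 5: burst=12, C=34
  Job 6: burst=13, C=47
Average completion = 129/6 = 21.5

21.5


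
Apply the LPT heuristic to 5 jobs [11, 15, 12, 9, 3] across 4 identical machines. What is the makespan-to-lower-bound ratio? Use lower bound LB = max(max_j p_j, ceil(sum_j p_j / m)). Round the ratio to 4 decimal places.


LPT order: [15, 12, 11, 9, 3]
Machine loads after assignment: [15, 12, 11, 12]
LPT makespan = 15
Lower bound = max(max_job, ceil(total/4)) = max(15, 13) = 15
Ratio = 15 / 15 = 1.0

1.0


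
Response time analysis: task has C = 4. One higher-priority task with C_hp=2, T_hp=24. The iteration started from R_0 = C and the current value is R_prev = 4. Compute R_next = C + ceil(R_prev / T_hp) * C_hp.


R_next = C + ceil(R_prev / T_hp) * C_hp
ceil(4 / 24) = ceil(0.1667) = 1
Interference = 1 * 2 = 2
R_next = 4 + 2 = 6

6


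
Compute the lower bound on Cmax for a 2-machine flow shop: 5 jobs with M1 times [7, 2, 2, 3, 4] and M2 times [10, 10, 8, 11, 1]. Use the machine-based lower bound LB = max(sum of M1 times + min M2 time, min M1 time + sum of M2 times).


LB1 = sum(M1 times) + min(M2 times) = 18 + 1 = 19
LB2 = min(M1 times) + sum(M2 times) = 2 + 40 = 42
Lower bound = max(LB1, LB2) = max(19, 42) = 42

42


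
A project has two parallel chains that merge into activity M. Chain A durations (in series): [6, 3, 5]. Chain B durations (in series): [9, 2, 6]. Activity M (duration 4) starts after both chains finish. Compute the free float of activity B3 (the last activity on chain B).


ES(B3) = sum of predecessors on chain B = 11
EF(B3) = ES + duration = 11 + 6 = 17
Successor of B3 is M. ES(M) = max(sum(A), sum(B)) = max(14, 17) = 17
Free float = ES(successor) - EF(current) = 17 - 17 = 0

0


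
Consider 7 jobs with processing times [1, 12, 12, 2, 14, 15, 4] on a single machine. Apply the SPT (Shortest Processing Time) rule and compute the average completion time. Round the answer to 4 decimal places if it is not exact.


Sort jobs by processing time (SPT order): [1, 2, 4, 12, 12, 14, 15]
Compute completion times sequentially:
  Job 1: processing = 1, completes at 1
  Job 2: processing = 2, completes at 3
  Job 3: processing = 4, completes at 7
  Job 4: processing = 12, completes at 19
  Job 5: processing = 12, completes at 31
  Job 6: processing = 14, completes at 45
  Job 7: processing = 15, completes at 60
Sum of completion times = 166
Average completion time = 166/7 = 23.7143

23.7143


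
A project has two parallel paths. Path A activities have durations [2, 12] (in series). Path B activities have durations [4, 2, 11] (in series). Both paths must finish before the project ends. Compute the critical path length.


Path A total = 2 + 12 = 14
Path B total = 4 + 2 + 11 = 17
Critical path = longest path = max(14, 17) = 17

17


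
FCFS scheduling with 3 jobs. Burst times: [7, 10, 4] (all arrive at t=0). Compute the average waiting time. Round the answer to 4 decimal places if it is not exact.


FCFS order (as given): [7, 10, 4]
Waiting times:
  Job 1: wait = 0
  Job 2: wait = 7
  Job 3: wait = 17
Sum of waiting times = 24
Average waiting time = 24/3 = 8.0

8.0


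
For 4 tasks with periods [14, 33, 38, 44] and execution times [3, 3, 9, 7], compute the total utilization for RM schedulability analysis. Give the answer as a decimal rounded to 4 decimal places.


Compute individual utilizations (exact fractions):
  Task 1: C/T = 3/14 (approx. 0.2143)
  Task 2: C/T = 3/33 = 1/11 (approx. 0.0909)
  Task 3: C/T = 9/38 (approx. 0.2368)
  Task 4: C/T = 7/44 (approx. 0.1591)
Total utilization U = 3/14 + 1/11 + 9/38 + 7/44 = 373/532
Rounded to 4 decimal places: U = 0.7011
RM (Liu & Layland) bound for 4 tasks = 0.756828; compare with U = 373/532 (approx. 0.701128)
U <= bound, so schedulable by RM sufficient condition.

0.7011


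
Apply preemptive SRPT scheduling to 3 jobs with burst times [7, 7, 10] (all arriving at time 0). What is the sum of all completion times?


Since all jobs arrive at t=0, SRPT equals SPT ordering.
SPT order: [7, 7, 10]
Completion times:
  Job 1: p=7, C=7
  Job 2: p=7, C=14
  Job 3: p=10, C=24
Total completion time = 7 + 14 + 24 = 45

45


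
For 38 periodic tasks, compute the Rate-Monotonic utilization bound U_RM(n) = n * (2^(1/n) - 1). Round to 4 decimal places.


Compute 2^(1/38) = 1.0184080933
Subtract 1: 1.0184080933 - 1 = 0.0184080933
Multiply by n: 38 * 0.0184080933 = 0.6995075454
Round to 4 dp: 0.6995

0.6995


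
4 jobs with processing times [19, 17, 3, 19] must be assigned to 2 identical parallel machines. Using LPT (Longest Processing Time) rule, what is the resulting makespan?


Sort jobs in decreasing order (LPT): [19, 19, 17, 3]
Assign each job to the least loaded machine:
  Machine 1: jobs [19, 17], load = 36
  Machine 2: jobs [19, 3], load = 22
Makespan = max load = 36

36


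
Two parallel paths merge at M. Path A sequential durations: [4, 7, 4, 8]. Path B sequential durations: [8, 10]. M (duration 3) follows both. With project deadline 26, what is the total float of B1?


Forward pass: ES(B1) = sum of predecessors on chain B = 0
EF = ES + duration = 0 + 8 = 8
Backward pass: LF(M) = deadline = 26; LS(M) = 26 - 3 = 23
LF(B1) = LS(M) - sum(successors on chain B) = 23 - 10 = 13
LS = LF - duration = 13 - 8 = 5
Total float = LS - ES = 5 - 0 = 5

5


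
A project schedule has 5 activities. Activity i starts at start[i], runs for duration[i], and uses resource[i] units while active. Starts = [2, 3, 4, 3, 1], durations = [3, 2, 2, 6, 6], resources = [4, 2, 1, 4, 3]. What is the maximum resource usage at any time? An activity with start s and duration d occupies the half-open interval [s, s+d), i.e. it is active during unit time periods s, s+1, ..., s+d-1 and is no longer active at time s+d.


Each activity i is active on [start_i, start_i + duration_i).
Compute total resource usage per time slot:
  t=0: active resources = [], total = 0
  t=1: active resources = [3], total = 3
  t=2: active resources = [4, 3], total = 7
  t=3: active resources = [4, 2, 4, 3], total = 13
  t=4: active resources = [4, 2, 1, 4, 3], total = 14
  t=5: active resources = [1, 4, 3], total = 8
  t=6: active resources = [4, 3], total = 7
  t=7: active resources = [4], total = 4
  t=8: active resources = [4], total = 4
Peak resource demand = 14

14


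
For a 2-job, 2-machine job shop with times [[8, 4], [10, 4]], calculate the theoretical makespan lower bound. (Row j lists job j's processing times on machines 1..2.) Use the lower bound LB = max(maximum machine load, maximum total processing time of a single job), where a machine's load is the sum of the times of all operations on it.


Machine loads:
  Machine 1: 8 + 10 = 18
  Machine 2: 4 + 4 = 8
Max machine load = 18
Job totals:
  Job 1: 12
  Job 2: 14
Max job total = 14
Lower bound = max(18, 14) = 18

18


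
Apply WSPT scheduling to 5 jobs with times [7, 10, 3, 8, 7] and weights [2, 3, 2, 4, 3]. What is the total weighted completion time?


Compute p/w ratios and sort ascending (WSPT): [(3, 2), (8, 4), (7, 3), (10, 3), (7, 2)]
Compute weighted completion times:
  Job (p=3,w=2): C=3, w*C=2*3=6
  Job (p=8,w=4): C=11, w*C=4*11=44
  Job (p=7,w=3): C=18, w*C=3*18=54
  Job (p=10,w=3): C=28, w*C=3*28=84
  Job (p=7,w=2): C=35, w*C=2*35=70
Total weighted completion time = 258

258


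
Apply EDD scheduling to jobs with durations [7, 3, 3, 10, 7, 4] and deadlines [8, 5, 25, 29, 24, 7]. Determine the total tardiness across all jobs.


Sort by due date (EDD order): [(3, 5), (4, 7), (7, 8), (7, 24), (3, 25), (10, 29)]
Compute completion times and tardiness:
  Job 1: p=3, d=5, C=3, tardiness=max(0,3-5)=0
  Job 2: p=4, d=7, C=7, tardiness=max(0,7-7)=0
  Job 3: p=7, d=8, C=14, tardiness=max(0,14-8)=6
  Job 4: p=7, d=24, C=21, tardiness=max(0,21-24)=0
  Job 5: p=3, d=25, C=24, tardiness=max(0,24-25)=0
  Job 6: p=10, d=29, C=34, tardiness=max(0,34-29)=5
Total tardiness = 11

11


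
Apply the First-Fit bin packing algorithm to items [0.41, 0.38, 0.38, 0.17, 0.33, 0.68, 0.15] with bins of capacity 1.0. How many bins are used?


Place items sequentially using First-Fit:
  Item 0.41 -> new Bin 1
  Item 0.38 -> Bin 1 (now 0.79)
  Item 0.38 -> new Bin 2
  Item 0.17 -> Bin 1 (now 0.96)
  Item 0.33 -> Bin 2 (now 0.71)
  Item 0.68 -> new Bin 3
  Item 0.15 -> Bin 2 (now 0.86)
Total bins used = 3

3


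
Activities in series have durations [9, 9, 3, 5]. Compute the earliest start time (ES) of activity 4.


Activity 4 starts after activities 1 through 3 complete.
Predecessor durations: [9, 9, 3]
ES = 9 + 9 + 3 = 21

21


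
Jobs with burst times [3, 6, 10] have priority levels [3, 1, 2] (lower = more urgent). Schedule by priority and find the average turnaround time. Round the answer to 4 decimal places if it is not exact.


Sort by priority (ascending = highest first):
Order: [(1, 6), (2, 10), (3, 3)]
Completion times:
  Priority 1, burst=6, C=6
  Priority 2, burst=10, C=16
  Priority 3, burst=3, C=19
Average turnaround = 41/3 = 13.6667

13.6667


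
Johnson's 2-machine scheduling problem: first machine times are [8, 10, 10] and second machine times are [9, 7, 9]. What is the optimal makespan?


Apply Johnson's rule:
  Group 1 (a <= b): [(1, 8, 9)]
  Group 2 (a > b): [(3, 10, 9), (2, 10, 7)]
Optimal job order: [1, 3, 2]
Schedule:
  Job 1: M1 done at 8, M2 done at 17
  Job 3: M1 done at 18, M2 done at 27
  Job 2: M1 done at 28, M2 done at 35
Makespan = 35

35


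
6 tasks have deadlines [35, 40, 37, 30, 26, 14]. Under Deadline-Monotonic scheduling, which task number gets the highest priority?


Sort tasks by relative deadline (ascending):
  Task 6: deadline = 14
  Task 5: deadline = 26
  Task 4: deadline = 30
  Task 1: deadline = 35
  Task 3: deadline = 37
  Task 2: deadline = 40
Priority order (highest first): [6, 5, 4, 1, 3, 2]
Highest priority task = 6

6


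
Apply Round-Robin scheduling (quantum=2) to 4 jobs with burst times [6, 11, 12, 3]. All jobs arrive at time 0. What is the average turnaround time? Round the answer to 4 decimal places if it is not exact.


Time quantum = 2
Execution trace:
  J1 runs 2 units, time = 2
  J2 runs 2 units, time = 4
  J3 runs 2 units, time = 6
  J4 runs 2 units, time = 8
  J1 runs 2 units, time = 10
  J2 runs 2 units, time = 12
  J3 runs 2 units, time = 14
  J4 runs 1 units, time = 15
  J1 runs 2 units, time = 17
  J2 runs 2 units, time = 19
  J3 runs 2 units, time = 21
  J2 runs 2 units, time = 23
  J3 runs 2 units, time = 25
  J2 runs 2 units, time = 27
  J3 runs 2 units, time = 29
  J2 runs 1 units, time = 30
  J3 runs 2 units, time = 32
Finish times: [17, 30, 32, 15]
Average turnaround = 94/4 = 23.5

23.5


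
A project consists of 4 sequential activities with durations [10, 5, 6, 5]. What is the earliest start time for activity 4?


Activity 4 starts after activities 1 through 3 complete.
Predecessor durations: [10, 5, 6]
ES = 10 + 5 + 6 = 21

21


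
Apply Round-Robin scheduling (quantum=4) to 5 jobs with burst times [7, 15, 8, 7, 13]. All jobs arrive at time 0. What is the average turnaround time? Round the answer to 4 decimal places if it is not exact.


Time quantum = 4
Execution trace:
  J1 runs 4 units, time = 4
  J2 runs 4 units, time = 8
  J3 runs 4 units, time = 12
  J4 runs 4 units, time = 16
  J5 runs 4 units, time = 20
  J1 runs 3 units, time = 23
  J2 runs 4 units, time = 27
  J3 runs 4 units, time = 31
  J4 runs 3 units, time = 34
  J5 runs 4 units, time = 38
  J2 runs 4 units, time = 42
  J5 runs 4 units, time = 46
  J2 runs 3 units, time = 49
  J5 runs 1 units, time = 50
Finish times: [23, 49, 31, 34, 50]
Average turnaround = 187/5 = 37.4

37.4


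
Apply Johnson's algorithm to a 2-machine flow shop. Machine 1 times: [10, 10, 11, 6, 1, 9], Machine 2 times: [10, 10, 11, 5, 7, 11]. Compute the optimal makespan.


Apply Johnson's rule:
  Group 1 (a <= b): [(5, 1, 7), (6, 9, 11), (1, 10, 10), (2, 10, 10), (3, 11, 11)]
  Group 2 (a > b): [(4, 6, 5)]
Optimal job order: [5, 6, 1, 2, 3, 4]
Schedule:
  Job 5: M1 done at 1, M2 done at 8
  Job 6: M1 done at 10, M2 done at 21
  Job 1: M1 done at 20, M2 done at 31
  Job 2: M1 done at 30, M2 done at 41
  Job 3: M1 done at 41, M2 done at 52
  Job 4: M1 done at 47, M2 done at 57
Makespan = 57

57


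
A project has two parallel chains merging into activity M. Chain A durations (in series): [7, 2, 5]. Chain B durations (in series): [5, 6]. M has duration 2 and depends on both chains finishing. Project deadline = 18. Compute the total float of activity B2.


Forward pass: ES(B2) = sum of predecessors on chain B = 5
EF = ES + duration = 5 + 6 = 11
Backward pass: LF(M) = deadline = 18; LS(M) = 18 - 2 = 16
LF(B2) = LS(M) - sum(successors on chain B) = 16 - 0 = 16
LS = LF - duration = 16 - 6 = 10
Total float = LS - ES = 10 - 5 = 5

5


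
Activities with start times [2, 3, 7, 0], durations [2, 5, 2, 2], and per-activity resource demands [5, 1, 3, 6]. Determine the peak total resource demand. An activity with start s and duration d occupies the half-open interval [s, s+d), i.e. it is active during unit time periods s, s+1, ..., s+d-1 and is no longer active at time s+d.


Each activity i is active on [start_i, start_i + duration_i).
Compute total resource usage per time slot:
  t=0: active resources = [6], total = 6
  t=1: active resources = [6], total = 6
  t=2: active resources = [5], total = 5
  t=3: active resources = [5, 1], total = 6
  t=4: active resources = [1], total = 1
  t=5: active resources = [1], total = 1
  t=6: active resources = [1], total = 1
  t=7: active resources = [1, 3], total = 4
  t=8: active resources = [3], total = 3
Peak resource demand = 6

6


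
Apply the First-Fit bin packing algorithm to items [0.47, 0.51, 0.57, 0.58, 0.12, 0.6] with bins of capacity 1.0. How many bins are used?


Place items sequentially using First-Fit:
  Item 0.47 -> new Bin 1
  Item 0.51 -> Bin 1 (now 0.98)
  Item 0.57 -> new Bin 2
  Item 0.58 -> new Bin 3
  Item 0.12 -> Bin 2 (now 0.69)
  Item 0.6 -> new Bin 4
Total bins used = 4

4


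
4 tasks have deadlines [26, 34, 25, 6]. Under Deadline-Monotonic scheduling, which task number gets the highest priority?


Sort tasks by relative deadline (ascending):
  Task 4: deadline = 6
  Task 3: deadline = 25
  Task 1: deadline = 26
  Task 2: deadline = 34
Priority order (highest first): [4, 3, 1, 2]
Highest priority task = 4

4


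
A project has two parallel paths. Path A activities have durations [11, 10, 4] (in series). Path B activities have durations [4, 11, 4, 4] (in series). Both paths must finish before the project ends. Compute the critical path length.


Path A total = 11 + 10 + 4 = 25
Path B total = 4 + 11 + 4 + 4 = 23
Critical path = longest path = max(25, 23) = 25

25


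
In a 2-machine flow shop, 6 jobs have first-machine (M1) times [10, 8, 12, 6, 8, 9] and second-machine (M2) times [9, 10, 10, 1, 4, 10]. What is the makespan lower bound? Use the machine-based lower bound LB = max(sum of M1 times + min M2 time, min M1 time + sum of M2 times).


LB1 = sum(M1 times) + min(M2 times) = 53 + 1 = 54
LB2 = min(M1 times) + sum(M2 times) = 6 + 44 = 50
Lower bound = max(LB1, LB2) = max(54, 50) = 54

54


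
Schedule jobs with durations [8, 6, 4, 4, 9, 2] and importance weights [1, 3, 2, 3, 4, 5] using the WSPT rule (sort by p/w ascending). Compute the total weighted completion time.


Compute p/w ratios and sort ascending (WSPT): [(2, 5), (4, 3), (6, 3), (4, 2), (9, 4), (8, 1)]
Compute weighted completion times:
  Job (p=2,w=5): C=2, w*C=5*2=10
  Job (p=4,w=3): C=6, w*C=3*6=18
  Job (p=6,w=3): C=12, w*C=3*12=36
  Job (p=4,w=2): C=16, w*C=2*16=32
  Job (p=9,w=4): C=25, w*C=4*25=100
  Job (p=8,w=1): C=33, w*C=1*33=33
Total weighted completion time = 229

229


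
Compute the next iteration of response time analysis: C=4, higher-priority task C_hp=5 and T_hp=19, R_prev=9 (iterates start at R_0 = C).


R_next = C + ceil(R_prev / T_hp) * C_hp
ceil(9 / 19) = ceil(0.4737) = 1
Interference = 1 * 5 = 5
R_next = 4 + 5 = 9
R_next = R_prev, so the iteration has converged (response time = 9).

9


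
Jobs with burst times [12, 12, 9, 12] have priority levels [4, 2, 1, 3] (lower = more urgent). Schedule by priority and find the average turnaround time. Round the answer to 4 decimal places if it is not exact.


Sort by priority (ascending = highest first):
Order: [(1, 9), (2, 12), (3, 12), (4, 12)]
Completion times:
  Priority 1, burst=9, C=9
  Priority 2, burst=12, C=21
  Priority 3, burst=12, C=33
  Priority 4, burst=12, C=45
Average turnaround = 108/4 = 27.0

27.0


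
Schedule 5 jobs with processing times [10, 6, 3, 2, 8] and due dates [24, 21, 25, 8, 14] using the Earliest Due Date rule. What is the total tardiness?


Sort by due date (EDD order): [(2, 8), (8, 14), (6, 21), (10, 24), (3, 25)]
Compute completion times and tardiness:
  Job 1: p=2, d=8, C=2, tardiness=max(0,2-8)=0
  Job 2: p=8, d=14, C=10, tardiness=max(0,10-14)=0
  Job 3: p=6, d=21, C=16, tardiness=max(0,16-21)=0
  Job 4: p=10, d=24, C=26, tardiness=max(0,26-24)=2
  Job 5: p=3, d=25, C=29, tardiness=max(0,29-25)=4
Total tardiness = 6

6


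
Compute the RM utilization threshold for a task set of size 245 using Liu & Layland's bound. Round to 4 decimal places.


Compute 2^(1/245) = 1.0028331781
Subtract 1: 1.0028331781 - 1 = 0.0028331781
Multiply by n: 245 * 0.0028331781 = 0.6941286345
Round to 4 dp: 0.6941

0.6941


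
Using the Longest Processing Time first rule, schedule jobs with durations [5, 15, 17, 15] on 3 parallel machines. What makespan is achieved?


Sort jobs in decreasing order (LPT): [17, 15, 15, 5]
Assign each job to the least loaded machine:
  Machine 1: jobs [17], load = 17
  Machine 2: jobs [15, 5], load = 20
  Machine 3: jobs [15], load = 15
Makespan = max load = 20

20


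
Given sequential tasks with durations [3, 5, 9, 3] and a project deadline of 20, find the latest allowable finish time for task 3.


LF(activity 3) = deadline - sum of successor durations
Successors: activities 4 through 4 with durations [3]
Sum of successor durations = 3
LF = 20 - 3 = 17

17


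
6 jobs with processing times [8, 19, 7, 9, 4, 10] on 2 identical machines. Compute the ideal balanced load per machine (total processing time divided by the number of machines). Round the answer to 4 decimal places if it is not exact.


Total processing time = 8 + 19 + 7 + 9 + 4 + 10 = 57
Number of machines = 2
Ideal balanced load = 57 / 2 = 28.5

28.5


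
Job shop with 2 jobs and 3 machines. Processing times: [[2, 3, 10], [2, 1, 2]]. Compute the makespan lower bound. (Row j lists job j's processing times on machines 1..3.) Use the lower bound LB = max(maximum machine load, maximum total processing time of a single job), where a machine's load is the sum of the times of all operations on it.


Machine loads:
  Machine 1: 2 + 2 = 4
  Machine 2: 3 + 1 = 4
  Machine 3: 10 + 2 = 12
Max machine load = 12
Job totals:
  Job 1: 15
  Job 2: 5
Max job total = 15
Lower bound = max(12, 15) = 15

15


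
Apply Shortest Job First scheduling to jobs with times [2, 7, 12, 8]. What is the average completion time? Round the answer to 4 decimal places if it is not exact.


SJF order (ascending): [2, 7, 8, 12]
Completion times:
  Job 1: burst=2, C=2
  Job 2: burst=7, C=9
  Job 3: burst=8, C=17
  Job 4: burst=12, C=29
Average completion = 57/4 = 14.25

14.25


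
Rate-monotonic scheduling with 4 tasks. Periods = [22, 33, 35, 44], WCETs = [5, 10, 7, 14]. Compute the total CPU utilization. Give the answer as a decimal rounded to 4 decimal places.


Compute individual utilizations (exact fractions):
  Task 1: C/T = 5/22 (approx. 0.2273)
  Task 2: C/T = 10/33 (approx. 0.303)
  Task 3: C/T = 7/35 = 1/5 (approx. 0.2)
  Task 4: C/T = 14/44 = 7/22 (approx. 0.3182)
Total utilization U = 5/22 + 10/33 + 1/5 + 7/22 = 173/165
Rounded to 4 decimal places: U = 1.0485
RM (Liu & Layland) bound for 4 tasks = 0.756828; compare with U = 173/165 (approx. 1.048485)
U > 1, so the task set is not schedulable (processor overloaded).

1.0485


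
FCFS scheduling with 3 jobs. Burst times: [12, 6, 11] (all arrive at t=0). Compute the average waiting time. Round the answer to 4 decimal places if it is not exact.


FCFS order (as given): [12, 6, 11]
Waiting times:
  Job 1: wait = 0
  Job 2: wait = 12
  Job 3: wait = 18
Sum of waiting times = 30
Average waiting time = 30/3 = 10.0

10.0


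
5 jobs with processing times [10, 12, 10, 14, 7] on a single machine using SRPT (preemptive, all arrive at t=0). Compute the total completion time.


Since all jobs arrive at t=0, SRPT equals SPT ordering.
SPT order: [7, 10, 10, 12, 14]
Completion times:
  Job 1: p=7, C=7
  Job 2: p=10, C=17
  Job 3: p=10, C=27
  Job 4: p=12, C=39
  Job 5: p=14, C=53
Total completion time = 7 + 17 + 27 + 39 + 53 = 143

143


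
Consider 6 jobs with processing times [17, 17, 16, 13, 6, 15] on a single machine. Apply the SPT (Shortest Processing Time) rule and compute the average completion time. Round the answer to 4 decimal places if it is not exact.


Sort jobs by processing time (SPT order): [6, 13, 15, 16, 17, 17]
Compute completion times sequentially:
  Job 1: processing = 6, completes at 6
  Job 2: processing = 13, completes at 19
  Job 3: processing = 15, completes at 34
  Job 4: processing = 16, completes at 50
  Job 5: processing = 17, completes at 67
  Job 6: processing = 17, completes at 84
Sum of completion times = 260
Average completion time = 260/6 = 43.3333

43.3333


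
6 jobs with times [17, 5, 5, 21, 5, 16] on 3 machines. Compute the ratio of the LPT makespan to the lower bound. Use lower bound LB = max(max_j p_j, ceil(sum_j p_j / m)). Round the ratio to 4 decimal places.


LPT order: [21, 17, 16, 5, 5, 5]
Machine loads after assignment: [26, 22, 21]
LPT makespan = 26
Lower bound = max(max_job, ceil(total/3)) = max(21, 23) = 23
Ratio = 26 / 23 = 1.1304

1.1304


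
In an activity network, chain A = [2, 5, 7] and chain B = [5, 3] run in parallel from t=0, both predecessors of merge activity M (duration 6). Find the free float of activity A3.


ES(A3) = sum of predecessors on chain A = 7
EF(A3) = ES + duration = 7 + 7 = 14
Successor of A3 is M. ES(M) = max(sum(A), sum(B)) = max(14, 8) = 14
Free float = ES(successor) - EF(current) = 14 - 14 = 0

0


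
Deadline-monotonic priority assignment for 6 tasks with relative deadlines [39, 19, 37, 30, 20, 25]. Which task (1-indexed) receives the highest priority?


Sort tasks by relative deadline (ascending):
  Task 2: deadline = 19
  Task 5: deadline = 20
  Task 6: deadline = 25
  Task 4: deadline = 30
  Task 3: deadline = 37
  Task 1: deadline = 39
Priority order (highest first): [2, 5, 6, 4, 3, 1]
Highest priority task = 2

2


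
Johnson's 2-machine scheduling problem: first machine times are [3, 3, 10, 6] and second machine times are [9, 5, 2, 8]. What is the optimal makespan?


Apply Johnson's rule:
  Group 1 (a <= b): [(1, 3, 9), (2, 3, 5), (4, 6, 8)]
  Group 2 (a > b): [(3, 10, 2)]
Optimal job order: [1, 2, 4, 3]
Schedule:
  Job 1: M1 done at 3, M2 done at 12
  Job 2: M1 done at 6, M2 done at 17
  Job 4: M1 done at 12, M2 done at 25
  Job 3: M1 done at 22, M2 done at 27
Makespan = 27

27


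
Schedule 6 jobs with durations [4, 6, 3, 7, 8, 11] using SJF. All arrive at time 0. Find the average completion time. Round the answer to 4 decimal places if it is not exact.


SJF order (ascending): [3, 4, 6, 7, 8, 11]
Completion times:
  Job 1: burst=3, C=3
  Job 2: burst=4, C=7
  Job 3: burst=6, C=13
  Job 4: burst=7, C=20
  Job 5: burst=8, C=28
  Job 6: burst=11, C=39
Average completion = 110/6 = 18.3333

18.3333


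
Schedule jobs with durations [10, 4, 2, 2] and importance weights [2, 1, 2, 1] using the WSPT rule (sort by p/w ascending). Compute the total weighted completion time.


Compute p/w ratios and sort ascending (WSPT): [(2, 2), (2, 1), (4, 1), (10, 2)]
Compute weighted completion times:
  Job (p=2,w=2): C=2, w*C=2*2=4
  Job (p=2,w=1): C=4, w*C=1*4=4
  Job (p=4,w=1): C=8, w*C=1*8=8
  Job (p=10,w=2): C=18, w*C=2*18=36
Total weighted completion time = 52

52


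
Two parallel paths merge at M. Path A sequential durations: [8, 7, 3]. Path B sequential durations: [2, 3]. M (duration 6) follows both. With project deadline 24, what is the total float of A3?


Forward pass: ES(A3) = sum of predecessors on chain A = 15
EF = ES + duration = 15 + 3 = 18
Backward pass: LF(M) = deadline = 24; LS(M) = 24 - 6 = 18
LF(A3) = LS(M) - sum(successors on chain A) = 18 - 0 = 18
LS = LF - duration = 18 - 3 = 15
Total float = LS - ES = 15 - 15 = 0

0


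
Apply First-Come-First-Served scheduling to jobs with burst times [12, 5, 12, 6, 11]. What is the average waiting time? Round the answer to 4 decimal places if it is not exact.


FCFS order (as given): [12, 5, 12, 6, 11]
Waiting times:
  Job 1: wait = 0
  Job 2: wait = 12
  Job 3: wait = 17
  Job 4: wait = 29
  Job 5: wait = 35
Sum of waiting times = 93
Average waiting time = 93/5 = 18.6

18.6


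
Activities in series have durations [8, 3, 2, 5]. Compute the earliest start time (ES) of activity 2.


Activity 2 starts after activities 1 through 1 complete.
Predecessor durations: [8]
ES = 8 = 8

8


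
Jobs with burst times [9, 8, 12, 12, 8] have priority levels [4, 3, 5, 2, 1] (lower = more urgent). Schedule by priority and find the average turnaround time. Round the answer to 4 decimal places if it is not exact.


Sort by priority (ascending = highest first):
Order: [(1, 8), (2, 12), (3, 8), (4, 9), (5, 12)]
Completion times:
  Priority 1, burst=8, C=8
  Priority 2, burst=12, C=20
  Priority 3, burst=8, C=28
  Priority 4, burst=9, C=37
  Priority 5, burst=12, C=49
Average turnaround = 142/5 = 28.4

28.4


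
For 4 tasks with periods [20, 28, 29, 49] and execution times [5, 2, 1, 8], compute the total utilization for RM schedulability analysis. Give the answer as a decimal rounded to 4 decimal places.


Compute individual utilizations (exact fractions):
  Task 1: C/T = 5/20 = 1/4 (approx. 0.25)
  Task 2: C/T = 2/28 = 1/14 (approx. 0.0714)
  Task 3: C/T = 1/29 (approx. 0.0345)
  Task 4: C/T = 8/49 (approx. 0.1633)
Total utilization U = 1/4 + 1/14 + 1/29 + 8/49 = 2951/5684
Rounded to 4 decimal places: U = 0.5192
RM (Liu & Layland) bound for 4 tasks = 0.756828; compare with U = 2951/5684 (approx. 0.519177)
U <= bound, so schedulable by RM sufficient condition.

0.5192


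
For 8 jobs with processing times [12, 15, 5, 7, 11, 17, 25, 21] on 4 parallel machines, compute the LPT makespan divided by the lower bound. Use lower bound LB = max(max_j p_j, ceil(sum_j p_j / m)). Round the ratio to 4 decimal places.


LPT order: [25, 21, 17, 15, 12, 11, 7, 5]
Machine loads after assignment: [30, 28, 28, 27]
LPT makespan = 30
Lower bound = max(max_job, ceil(total/4)) = max(25, 29) = 29
Ratio = 30 / 29 = 1.0345

1.0345


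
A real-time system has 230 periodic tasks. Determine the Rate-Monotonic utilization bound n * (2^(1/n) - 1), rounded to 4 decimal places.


Compute 2^(1/230) = 1.0030182291
Subtract 1: 1.0030182291 - 1 = 0.0030182291
Multiply by n: 230 * 0.0030182291 = 0.6941926930
Round to 4 dp: 0.6942

0.6942


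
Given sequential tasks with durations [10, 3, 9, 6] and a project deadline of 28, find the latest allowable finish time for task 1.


LF(activity 1) = deadline - sum of successor durations
Successors: activities 2 through 4 with durations [3, 9, 6]
Sum of successor durations = 18
LF = 28 - 18 = 10

10


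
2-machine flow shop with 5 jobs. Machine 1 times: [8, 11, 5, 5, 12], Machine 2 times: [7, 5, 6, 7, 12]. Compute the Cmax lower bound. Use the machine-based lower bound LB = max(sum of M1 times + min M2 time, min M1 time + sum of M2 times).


LB1 = sum(M1 times) + min(M2 times) = 41 + 5 = 46
LB2 = min(M1 times) + sum(M2 times) = 5 + 37 = 42
Lower bound = max(LB1, LB2) = max(46, 42) = 46

46


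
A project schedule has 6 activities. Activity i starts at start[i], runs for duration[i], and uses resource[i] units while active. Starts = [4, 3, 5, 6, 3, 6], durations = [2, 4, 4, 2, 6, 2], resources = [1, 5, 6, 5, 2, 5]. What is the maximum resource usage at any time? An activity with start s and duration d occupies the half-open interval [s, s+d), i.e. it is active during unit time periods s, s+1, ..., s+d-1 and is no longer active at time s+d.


Each activity i is active on [start_i, start_i + duration_i).
Compute total resource usage per time slot:
  t=0: active resources = [], total = 0
  t=1: active resources = [], total = 0
  t=2: active resources = [], total = 0
  t=3: active resources = [5, 2], total = 7
  t=4: active resources = [1, 5, 2], total = 8
  t=5: active resources = [1, 5, 6, 2], total = 14
  t=6: active resources = [5, 6, 5, 2, 5], total = 23
  t=7: active resources = [6, 5, 2, 5], total = 18
  t=8: active resources = [6, 2], total = 8
Peak resource demand = 23

23
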